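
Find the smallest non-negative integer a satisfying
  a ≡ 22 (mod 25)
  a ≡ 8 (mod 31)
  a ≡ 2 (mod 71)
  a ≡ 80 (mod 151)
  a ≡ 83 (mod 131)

12192122

The moduli are pairwise coprime; N = 25·31·71·151·131 = 1088449525.
N/25 = 43537981; 43537981 ≡ 6 (mod 25); 6·21 ≡ 1, so inverse 21.
N/31 = 35111275; 35111275 ≡ 24 (mod 31); 24·22 ≡ 1, so inverse 22.
N/71 = 15330275; 15330275 ≡ 26 (mod 71); 26·41 ≡ 1, so inverse 41.
N/151 = 7208275; 7208275 ≡ 139 (mod 151); 139·88 ≡ 1, so inverse 88.
N/131 = 8308775; 8308775 ≡ 100 (mod 131); 100·38 ≡ 1, so inverse 38.
a ≡ 22·43537981·21 + 8·35111275·22 + 2·15330275·41 + 80·7208275·88 + 83·8308775·38 = 104503346522.
104503346522 mod 1088449525 = 12192122.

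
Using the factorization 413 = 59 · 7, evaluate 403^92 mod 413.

359

Mod 59: 403 ≡ 49; by Fermat, exponent reduces to 92 mod 58 = 34; 49^34 ≡ 5 (mod 59).
Mod 7: 403 ≡ 4; by Fermat, exponent reduces to 92 mod 6 = 2; 4^2 ≡ 2 (mod 7).
Combine by CRT: x ≡ 5 (mod 59), x ≡ 2 (mod 7) ⇒ x ≡ 359 (mod 413).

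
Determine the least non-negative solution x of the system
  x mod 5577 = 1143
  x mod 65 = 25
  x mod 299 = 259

gcd(5577, 65) = 13 and 13 | (25 − 1143), so the pair is consistent; merging gives x ≡ 6720 (mod 27885), where 27885 = lcm(5577, 65).
gcd(27885, 299) = 13 and 13 | (259 − 6720), so the pair is consistent; merging gives x ≡ 369225 (mod 641355), where 641355 = lcm(27885, 299).
The solution is unique modulo lcm(5577, 65, 299) = 641355.

369225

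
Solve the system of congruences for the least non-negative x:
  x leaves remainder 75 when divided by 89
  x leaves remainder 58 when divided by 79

Combine the congruences pairwise.
From x ≡ 75 (mod 89) write x = 75 + 89t. Substituting into x ≡ 58 (mod 79) gives 89t ≡ 62 (mod 79), and since 10⁻¹ ≡ 8 (mod 79), t ≡ 22. Hence x ≡ 75 + 89·22 = 2033 (mod 7031).

2033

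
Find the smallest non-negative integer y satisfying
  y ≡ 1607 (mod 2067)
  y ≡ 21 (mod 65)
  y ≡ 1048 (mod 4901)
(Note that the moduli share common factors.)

3716006

Combine the congruences pairwise.
gcd(2067, 65) = 13 and 13 | (21 − 1607), so the pair is consistent; merging gives y ≡ 5741 (mod 10335), where 10335 = lcm(2067, 65).
gcd(10335, 4901) = 13 and 13 | (1048 − 5741), so the pair is consistent; merging gives y ≡ 3716006 (mod 3896295), where 3896295 = lcm(10335, 4901).
The solution is unique modulo lcm(2067, 65, 4901) = 3896295.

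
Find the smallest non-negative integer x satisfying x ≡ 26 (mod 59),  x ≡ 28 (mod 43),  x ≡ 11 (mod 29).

The moduli are pairwise coprime; N = 59·43·29 = 73573.
N/59 = 1247; 1247 ≡ 8 (mod 59); 8·37 ≡ 1, so inverse 37.
N/43 = 1711; 1711 ≡ 34 (mod 43); 34·19 ≡ 1, so inverse 19.
N/29 = 2537; 2537 ≡ 14 (mod 29); 14·27 ≡ 1, so inverse 27.
x ≡ 26·1247·37 + 28·1711·19 + 11·2537·27 = 2863355.
2863355 mod 73573 = 67581.

67581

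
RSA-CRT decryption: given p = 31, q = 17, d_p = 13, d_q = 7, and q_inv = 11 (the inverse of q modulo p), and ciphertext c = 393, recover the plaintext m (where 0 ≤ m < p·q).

m₁ = c^(d_p) mod p: c ≡ 21 (mod 31), and 21^13 mod 31 = 22.
m₂ = c^(d_q) mod q: c ≡ 2 (mod 17), and 2^7 mod 17 = 9.
h = q_inv·(m₁ − m₂) mod p = 11·(22 − 9) mod 31 = 19.
m = m₂ + h·q = 9 + 19·17 = 332.

332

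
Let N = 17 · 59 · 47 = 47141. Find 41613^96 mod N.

31468

Mod 17: 41613 ≡ 14; since 16 | 96, by Fermat 14^96 ≡ 1 (mod 17).
Mod 59: 41613 ≡ 18; by Fermat, exponent reduces to 96 mod 58 = 38; 18^38 ≡ 21 (mod 59).
Mod 47: 41613 ≡ 18; by Fermat, exponent reduces to 96 mod 46 = 4; 18^4 ≡ 25 (mod 47).
Combine by CRT: x ≡ 1 (mod 17), x ≡ 21 (mod 59), x ≡ 25 (mod 47) ⇒ x ≡ 31468 (mod 47141).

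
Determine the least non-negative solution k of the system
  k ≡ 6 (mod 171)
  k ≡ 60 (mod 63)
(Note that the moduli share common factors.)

690

gcd(171, 63) = 9 and 9 | (60 − 6), so the pair is consistent; merging gives k ≡ 690 (mod 1197), where 1197 = lcm(171, 63).
The solution is unique modulo lcm(171, 63) = 1197.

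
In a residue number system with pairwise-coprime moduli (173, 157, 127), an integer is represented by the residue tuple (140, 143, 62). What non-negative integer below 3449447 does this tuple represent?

Combine the congruences pairwise.
From x ≡ 140 (mod 173) write x = 140 + 173t. Substituting into x ≡ 143 (mod 157) gives 173t ≡ 3 (mod 157), and since 16⁻¹ ≡ 108 (mod 157), t ≡ 10. Hence x ≡ 140 + 173·10 = 1870 (mod 27161).
From x ≡ 1870 (mod 27161) write x = 1870 + 27161t. Substituting into x ≡ 62 (mod 127) gives 27161t ≡ 97 (mod 127), and since 110⁻¹ ≡ 112 (mod 127), t ≡ 69. Hence x ≡ 1870 + 27161·69 = 1875979 (mod 3449447).

1875979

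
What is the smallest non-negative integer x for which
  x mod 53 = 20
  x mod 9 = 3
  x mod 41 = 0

From x ≡ 20 (mod 53) write x = 20 + 53t. Substituting into x ≡ 3 (mod 9) gives 53t ≡ 1 (mod 9), and since 8⁻¹ ≡ 8 (mod 9), t ≡ 8. Hence x ≡ 20 + 53·8 = 444 (mod 477).
From x ≡ 444 (mod 477) write x = 444 + 477t. Substituting into x ≡ 0 (mod 41) gives 477t ≡ 7 (mod 41), and since 26⁻¹ ≡ 30 (mod 41), t ≡ 5. Hence x ≡ 444 + 477·5 = 2829 (mod 19557).

2829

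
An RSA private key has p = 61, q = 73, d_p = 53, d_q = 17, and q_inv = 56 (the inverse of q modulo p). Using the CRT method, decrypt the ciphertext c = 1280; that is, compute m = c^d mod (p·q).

m₁ = c^(d_p) mod p: c ≡ 60 (mod 61), and 60^53 mod 61 = 60.
m₂ = c^(d_q) mod q: c ≡ 39 (mod 73), and 39^17 mod 73 = 40.
h = q_inv·(m₁ − m₂) mod p = 56·(60 − 40) mod 61 = 22.
m = m₂ + h·q = 40 + 22·73 = 1646.

1646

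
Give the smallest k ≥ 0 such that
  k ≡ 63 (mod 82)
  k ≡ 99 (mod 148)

4983

gcd(82, 148) = 2 and 2 | (99 − 63), so the pair is consistent; merging gives k ≡ 4983 (mod 6068), where 6068 = lcm(82, 148).
The solution is unique modulo lcm(82, 148) = 6068.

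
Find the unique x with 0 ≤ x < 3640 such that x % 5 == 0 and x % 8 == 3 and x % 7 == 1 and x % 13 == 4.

The moduli are pairwise coprime; N = 5·8·7·13 = 3640.
N/5 = 728; 728 ≡ 3 (mod 5); 3·2 ≡ 1, so inverse 2.
N/8 = 455; 455 ≡ 7 (mod 8); 7·7 ≡ 1, so inverse 7.
N/7 = 520; 520 ≡ 2 (mod 7); 2·4 ≡ 1, so inverse 4.
N/13 = 280; 280 ≡ 7 (mod 13); 7·2 ≡ 1, so inverse 2.
x ≡ 0·728·2 + 3·455·7 + 1·520·4 + 4·280·2 = 13875.
13875 mod 3640 = 2955.

2955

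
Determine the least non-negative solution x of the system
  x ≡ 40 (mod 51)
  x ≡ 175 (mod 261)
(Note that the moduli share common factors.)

958

Combine the congruences pairwise.
gcd(51, 261) = 3 and 3 | (175 − 40), so the pair is consistent; merging gives x ≡ 958 (mod 4437), where 4437 = lcm(51, 261).
The solution is unique modulo lcm(51, 261) = 4437.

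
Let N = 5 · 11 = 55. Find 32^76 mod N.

1

Mod 5: 32 ≡ 2; since 4 | 76, by Fermat 2^76 ≡ 1 (mod 5).
Mod 11: 32 ≡ 10; by Fermat, exponent reduces to 76 mod 10 = 6; 10^6 ≡ 1 (mod 11).
Combine by CRT: x ≡ 1 (mod 5), x ≡ 1 (mod 11) ⇒ x ≡ 1 (mod 55).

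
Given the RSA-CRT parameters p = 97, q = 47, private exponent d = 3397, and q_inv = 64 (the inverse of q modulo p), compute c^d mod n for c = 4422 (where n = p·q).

1687

d_p = d mod (p−1) = 3397 mod 96 = 37; d_q = d mod (q−1) = 39.
m₁ = c^(d_p) mod p: c ≡ 57 (mod 97), and 57^37 mod 97 = 38.
m₂ = c^(d_q) mod q: c ≡ 4 (mod 47), and 4^39 mod 47 = 42.
h = q_inv·(m₁ − m₂) mod p = 64·(38 − 42) mod 97 = 35.
m = m₂ + h·q = 42 + 35·47 = 1687.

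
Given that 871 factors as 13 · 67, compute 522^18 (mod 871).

Mod 13: 522 ≡ 2; by Fermat, exponent reduces to 18 mod 12 = 6; 2^6 ≡ 12 (mod 13).
Mod 67: 522 ≡ 53; 53^18 ≡ 59 (mod 67).
Combine by CRT: x ≡ 12 (mod 13), x ≡ 59 (mod 67) ⇒ x ≡ 662 (mod 871).

662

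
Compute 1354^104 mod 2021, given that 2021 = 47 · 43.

1460

Mod 47: 1354 ≡ 38; by Fermat, exponent reduces to 104 mod 46 = 12; 38^12 ≡ 3 (mod 47).
Mod 43: 1354 ≡ 21; by Fermat, exponent reduces to 104 mod 42 = 20; 21^20 ≡ 41 (mod 43).
Combine by CRT: x ≡ 3 (mod 47), x ≡ 41 (mod 43) ⇒ x ≡ 1460 (mod 2021).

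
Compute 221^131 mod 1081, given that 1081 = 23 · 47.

327

Mod 23: 221 ≡ 14; by Fermat, exponent reduces to 131 mod 22 = 21; 14^21 ≡ 5 (mod 23).
Mod 47: 221 ≡ 33; by Fermat, exponent reduces to 131 mod 46 = 39; 33^39 ≡ 45 (mod 47).
Combine by CRT: x ≡ 5 (mod 23), x ≡ 45 (mod 47) ⇒ x ≡ 327 (mod 1081).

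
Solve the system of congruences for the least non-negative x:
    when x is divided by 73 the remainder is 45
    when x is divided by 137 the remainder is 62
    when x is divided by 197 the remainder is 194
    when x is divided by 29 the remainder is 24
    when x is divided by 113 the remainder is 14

3271568556

The moduli are pairwise coprime; N = 73·137·197·29·113 = 6456335569.
N/73 = 88442953; 88442953 ≡ 22 (mod 73); 22·10 ≡ 1, so inverse 10.
N/137 = 47126537; 47126537 ≡ 44 (mod 137); 44·109 ≡ 1, so inverse 109.
N/197 = 32773277; 32773277 ≡ 160 (mod 197); 160·181 ≡ 1, so inverse 181.
N/29 = 222632261; 222632261 ≡ 15 (mod 29); 15·2 ≡ 1, so inverse 2.
N/113 = 57135713; 57135713 ≡ 88 (mod 113); 88·9 ≡ 1, so inverse 9.
x ≡ 45·88442953·10 + 62·47126537·109 + 194·32773277·181 + 24·222632261·2 + 14·57135713·9 = 1526966762840.
1526966762840 mod 6456335569 = 3271568556.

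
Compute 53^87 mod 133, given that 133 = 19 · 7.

Mod 19: 53 ≡ 15; by Fermat, exponent reduces to 87 mod 18 = 15; 15^15 ≡ 8 (mod 19).
Mod 7: 53 ≡ 4; by Fermat, exponent reduces to 87 mod 6 = 3; 4^3 ≡ 1 (mod 7).
Combine by CRT: x ≡ 8 (mod 19), x ≡ 1 (mod 7) ⇒ x ≡ 8 (mod 133).

8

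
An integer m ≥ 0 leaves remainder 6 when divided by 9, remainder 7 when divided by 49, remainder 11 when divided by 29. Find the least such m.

10248

From m ≡ 6 (mod 9) write m = 6 + 9t. Substituting into m ≡ 7 (mod 49) gives 9t ≡ 1 (mod 49), and since 9⁻¹ ≡ 11 (mod 49), t ≡ 11. Hence m ≡ 6 + 9·11 = 105 (mod 441).
From m ≡ 105 (mod 441) write m = 105 + 441t. Substituting into m ≡ 11 (mod 29) gives 441t ≡ 22 (mod 29), and since 6⁻¹ ≡ 5 (mod 29), t ≡ 23. Hence m ≡ 105 + 441·23 = 10248 (mod 12789).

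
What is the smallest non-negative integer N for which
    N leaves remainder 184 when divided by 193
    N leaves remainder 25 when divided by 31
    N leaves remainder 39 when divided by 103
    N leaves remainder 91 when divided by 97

Combine the congruences pairwise.
From N ≡ 184 (mod 193) write N = 184 + 193t. Substituting into N ≡ 25 (mod 31) gives 193t ≡ 27 (mod 31), and since 7⁻¹ ≡ 9 (mod 31), t ≡ 26. Hence N ≡ 184 + 193·26 = 5202 (mod 5983).
From N ≡ 5202 (mod 5983) write N = 5202 + 5983t. Substituting into N ≡ 39 (mod 103) gives 5983t ≡ 90 (mod 103), and since 9⁻¹ ≡ 23 (mod 103), t ≡ 10. Hence N ≡ 5202 + 5983·10 = 65032 (mod 616249).
From N ≡ 65032 (mod 616249) write N = 65032 + 616249t. Substituting into N ≡ 91 (mod 97) gives 616249t ≡ 49 (mod 97), and since 8⁻¹ ≡ 85 (mod 97), t ≡ 91. Hence N ≡ 65032 + 616249·91 = 56143691 (mod 59776153).

56143691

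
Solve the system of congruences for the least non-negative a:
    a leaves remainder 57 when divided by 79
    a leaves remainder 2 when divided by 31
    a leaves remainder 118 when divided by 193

Combine the congruences pairwise.
From a ≡ 57 (mod 79) write a = 57 + 79t. Substituting into a ≡ 2 (mod 31) gives 79t ≡ 7 (mod 31), and since 17⁻¹ ≡ 11 (mod 31), t ≡ 15. Hence a ≡ 57 + 79·15 = 1242 (mod 2449).
From a ≡ 1242 (mod 2449) write a = 1242 + 2449t. Substituting into a ≡ 118 (mod 193) gives 2449t ≡ 34 (mod 193), and since 133⁻¹ ≡ 119 (mod 193), t ≡ 186. Hence a ≡ 1242 + 2449·186 = 456756 (mod 472657).

456756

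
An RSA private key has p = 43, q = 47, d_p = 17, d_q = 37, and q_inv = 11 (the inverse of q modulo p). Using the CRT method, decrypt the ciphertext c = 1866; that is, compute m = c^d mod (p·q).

1915

m₁ = c^(d_p) mod p: c ≡ 17 (mod 43), and 17^17 mod 43 = 23.
m₂ = c^(d_q) mod q: c ≡ 33 (mod 47), and 33^37 mod 47 = 35.
h = q_inv·(m₁ − m₂) mod p = 11·(23 − 35) mod 43 = 40.
m = m₂ + h·q = 35 + 40·47 = 1915.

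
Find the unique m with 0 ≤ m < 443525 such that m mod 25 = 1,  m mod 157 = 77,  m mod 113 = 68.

205276

The moduli are pairwise coprime; N = 25·157·113 = 443525.
N/25 = 17741; 17741 ≡ 16 (mod 25); 16·11 ≡ 1, so inverse 11.
N/157 = 2825; 2825 ≡ 156 (mod 157); 156·156 ≡ 1, so inverse 156.
N/113 = 3925; 3925 ≡ 83 (mod 113); 83·64 ≡ 1, so inverse 64.
m ≡ 1·17741·11 + 77·2825·156 + 68·3925·64 = 51210651.
51210651 mod 443525 = 205276.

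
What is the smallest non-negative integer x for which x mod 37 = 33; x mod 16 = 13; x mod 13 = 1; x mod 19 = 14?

The moduli are pairwise coprime; N = 37·16·13·19 = 146224.
N/37 = 3952; 3952 ≡ 30 (mod 37); 30·21 ≡ 1, so inverse 21.
N/16 = 9139; 9139 ≡ 3 (mod 16); 3·11 ≡ 1, so inverse 11.
N/13 = 11248; 11248 ≡ 3 (mod 13); 3·9 ≡ 1, so inverse 9.
N/19 = 7696; 7696 ≡ 1 (mod 19), inverse 1.
x ≡ 33·3952·21 + 13·9139·11 + 1·11248·9 + 14·7696·1 = 4254589.
4254589 mod 146224 = 14093.

14093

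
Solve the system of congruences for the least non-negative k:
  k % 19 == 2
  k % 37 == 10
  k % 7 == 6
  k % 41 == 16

Combine the congruences pairwise.
From k ≡ 2 (mod 19) write k = 2 + 19t. Substituting into k ≡ 10 (mod 37) gives 19t ≡ 8 (mod 37), and since 19⁻¹ ≡ 2 (mod 37), t ≡ 16. Hence k ≡ 2 + 19·16 = 306 (mod 703).
From k ≡ 306 (mod 703) write k = 306 + 703t. Substituting into k ≡ 6 (mod 7) gives 703t ≡ 1 (mod 7), and since 3⁻¹ ≡ 5 (mod 7), t ≡ 5. Hence k ≡ 306 + 703·5 = 3821 (mod 4921).
From k ≡ 3821 (mod 4921) write k = 3821 + 4921t. Substituting into k ≡ 16 (mod 41) gives 4921t ≡ 8 (mod 41), and since 1⁻¹ ≡ 1 (mod 41), t ≡ 8. Hence k ≡ 3821 + 4921·8 = 43189 (mod 201761).

43189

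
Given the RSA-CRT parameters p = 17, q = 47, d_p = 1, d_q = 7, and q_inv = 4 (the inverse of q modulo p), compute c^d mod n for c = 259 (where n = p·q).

582

m₁ = c^(d_p) mod p: c ≡ 4 (mod 17), and 4^1 mod 17 = 4.
m₂ = c^(d_q) mod q: c ≡ 24 (mod 47), and 24^7 mod 47 = 18.
h = q_inv·(m₁ − m₂) mod p = 4·(4 − 18) mod 17 = 12.
m = m₂ + h·q = 18 + 12·47 = 582.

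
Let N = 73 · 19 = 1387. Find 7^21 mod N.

647

Mod 73: 7 ≡ 7; 7^21 ≡ 63 (mod 73).
Mod 19: 7 ≡ 7; by Fermat, exponent reduces to 21 mod 18 = 3; 7^3 ≡ 1 (mod 19).
Combine by CRT: x ≡ 63 (mod 73), x ≡ 1 (mod 19) ⇒ x ≡ 647 (mod 1387).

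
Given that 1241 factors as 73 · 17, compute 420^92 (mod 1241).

616

Mod 73: 420 ≡ 55; by Fermat, exponent reduces to 92 mod 72 = 20; 55^20 ≡ 32 (mod 73).
Mod 17: 420 ≡ 12; by Fermat, exponent reduces to 92 mod 16 = 12; 12^12 ≡ 4 (mod 17).
Combine by CRT: x ≡ 32 (mod 73), x ≡ 4 (mod 17) ⇒ x ≡ 616 (mod 1241).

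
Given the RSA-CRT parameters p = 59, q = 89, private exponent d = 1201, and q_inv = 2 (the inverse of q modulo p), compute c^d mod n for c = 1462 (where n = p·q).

d_p = d mod (p−1) = 1201 mod 58 = 41; d_q = d mod (q−1) = 57.
m₁ = c^(d_p) mod p: c ≡ 46 (mod 59), and 46^41 mod 59 = 7.
m₂ = c^(d_q) mod q: c ≡ 38 (mod 89), and 38^57 mod 89 = 27.
h = q_inv·(m₁ − m₂) mod p = 2·(7 − 27) mod 59 = 19.
m = m₂ + h·q = 27 + 19·89 = 1718.

1718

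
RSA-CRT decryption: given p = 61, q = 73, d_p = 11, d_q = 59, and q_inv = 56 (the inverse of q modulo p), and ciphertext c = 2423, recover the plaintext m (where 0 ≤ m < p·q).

1226

m₁ = c^(d_p) mod p: c ≡ 44 (mod 61), and 44^11 mod 61 = 6.
m₂ = c^(d_q) mod q: c ≡ 14 (mod 73), and 14^59 mod 73 = 58.
h = q_inv·(m₁ − m₂) mod p = 56·(6 − 58) mod 61 = 16.
m = m₂ + h·q = 58 + 16·73 = 1226.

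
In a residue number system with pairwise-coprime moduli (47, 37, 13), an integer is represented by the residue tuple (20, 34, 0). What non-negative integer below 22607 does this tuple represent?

13650

From x ≡ 20 (mod 47) write x = 20 + 47t. Substituting into x ≡ 34 (mod 37) gives 47t ≡ 14 (mod 37), and since 10⁻¹ ≡ 26 (mod 37), t ≡ 31. Hence x ≡ 20 + 47·31 = 1477 (mod 1739).
From x ≡ 1477 (mod 1739) write x = 1477 + 1739t. Substituting into x ≡ 0 (mod 13) gives 1739t ≡ 5 (mod 13), and since 10⁻¹ ≡ 4 (mod 13), t ≡ 7. Hence x ≡ 1477 + 1739·7 = 13650 (mod 22607).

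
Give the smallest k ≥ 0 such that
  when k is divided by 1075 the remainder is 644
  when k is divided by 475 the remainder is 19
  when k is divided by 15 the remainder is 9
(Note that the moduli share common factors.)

gcd(1075, 475) = 25 and 25 | (19 − 644), so the pair is consistent; merging gives k ≡ 15694 (mod 20425), where 20425 = lcm(1075, 475).
gcd(20425, 15) = 5 and 5 | (9 − 15694), so the pair is consistent; merging gives k ≡ 56544 (mod 61275), where 61275 = lcm(20425, 15).
The solution is unique modulo lcm(1075, 475, 15) = 61275.

56544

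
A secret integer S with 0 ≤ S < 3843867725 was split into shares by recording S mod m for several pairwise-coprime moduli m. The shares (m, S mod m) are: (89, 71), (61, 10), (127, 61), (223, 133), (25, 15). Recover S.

From S ≡ 71 (mod 89) write S = 71 + 89t. Substituting into S ≡ 10 (mod 61) gives 89t ≡ 0 (mod 61), and since 28⁻¹ ≡ 24 (mod 61), t ≡ 0. Hence S ≡ 71 + 89·0 = 71 (mod 5429).
From S ≡ 71 (mod 5429) write S = 71 + 5429t. Substituting into S ≡ 61 (mod 127) gives 5429t ≡ 117 (mod 127), and since 95⁻¹ ≡ 123 (mod 127), t ≡ 40. Hence S ≡ 71 + 5429·40 = 217231 (mod 689483).
From S ≡ 217231 (mod 689483) write S = 217231 + 689483t. Substituting into S ≡ 133 (mod 223) gives 689483t ≡ 104 (mod 223), and since 190⁻¹ ≡ 27 (mod 223), t ≡ 132. Hence S ≡ 217231 + 689483·132 = 91228987 (mod 153754709).
From S ≡ 91228987 (mod 153754709) write S = 91228987 + 153754709t. Substituting into S ≡ 15 (mod 25) gives 153754709t ≡ 3 (mod 25), and since 9⁻¹ ≡ 14 (mod 25), t ≡ 17. Hence S ≡ 91228987 + 153754709·17 = 2705059040 (mod 3843867725).

2705059040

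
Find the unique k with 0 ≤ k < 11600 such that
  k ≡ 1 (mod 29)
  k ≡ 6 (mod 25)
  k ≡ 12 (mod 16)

8556

Combine the congruences pairwise.
From k ≡ 1 (mod 29) write k = 1 + 29t. Substituting into k ≡ 6 (mod 25) gives 29t ≡ 5 (mod 25), and since 4⁻¹ ≡ 19 (mod 25), t ≡ 20. Hence k ≡ 1 + 29·20 = 581 (mod 725).
From k ≡ 581 (mod 725) write k = 581 + 725t. Substituting into k ≡ 12 (mod 16) gives 725t ≡ 7 (mod 16), and since 5⁻¹ ≡ 13 (mod 16), t ≡ 11. Hence k ≡ 581 + 725·11 = 8556 (mod 11600).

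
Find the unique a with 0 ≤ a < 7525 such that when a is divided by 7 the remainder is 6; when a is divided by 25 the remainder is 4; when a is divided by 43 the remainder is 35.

The moduli are pairwise coprime; N = 7·25·43 = 7525.
N/7 = 1075; 1075 ≡ 4 (mod 7); 4·2 ≡ 1, so inverse 2.
N/25 = 301; 301 ≡ 1 (mod 25), inverse 1.
N/43 = 175; 175 ≡ 3 (mod 43); 3·29 ≡ 1, so inverse 29.
a ≡ 6·1075·2 + 4·301·1 + 35·175·29 = 191729.
191729 mod 7525 = 3604.

3604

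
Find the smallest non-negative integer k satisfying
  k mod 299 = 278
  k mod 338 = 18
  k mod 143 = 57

gcd(299, 338) = 13 and 13 | (18 − 278), so the pair is consistent; merging gives k ≡ 7454 (mod 7774), where 7774 = lcm(299, 338).
gcd(7774, 143) = 13 and 13 | (57 − 7454), so the pair is consistent; merging gives k ≡ 77420 (mod 85514), where 85514 = lcm(7774, 143).
The solution is unique modulo lcm(299, 338, 143) = 85514.

77420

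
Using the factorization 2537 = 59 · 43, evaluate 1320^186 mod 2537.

2118

Mod 59: 1320 ≡ 22; by Fermat, exponent reduces to 186 mod 58 = 12; 22^12 ≡ 53 (mod 59).
Mod 43: 1320 ≡ 30; by Fermat, exponent reduces to 186 mod 42 = 18; 30^18 ≡ 11 (mod 43).
Combine by CRT: x ≡ 53 (mod 59), x ≡ 11 (mod 43) ⇒ x ≡ 2118 (mod 2537).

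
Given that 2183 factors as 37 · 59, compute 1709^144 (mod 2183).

1740

Mod 37: 1709 ≡ 7; since 36 | 144, by Fermat 7^144 ≡ 1 (mod 37).
Mod 59: 1709 ≡ 57; by Fermat, exponent reduces to 144 mod 58 = 28; 57^28 ≡ 29 (mod 59).
Combine by CRT: x ≡ 1 (mod 37), x ≡ 29 (mod 59) ⇒ x ≡ 1740 (mod 2183).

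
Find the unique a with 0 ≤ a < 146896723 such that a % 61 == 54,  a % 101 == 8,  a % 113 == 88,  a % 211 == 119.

The moduli are pairwise coprime; N = 61·101·113·211 = 146896723.
N/61 = 2408143; 2408143 ≡ 46 (mod 61); 46·4 ≡ 1, so inverse 4.
N/101 = 1454423; 1454423 ≡ 23 (mod 101); 23·22 ≡ 1, so inverse 22.
N/113 = 1299971; 1299971 ≡ 19 (mod 113); 19·6 ≡ 1, so inverse 6.
N/211 = 696193; 696193 ≡ 104 (mod 211); 104·140 ≡ 1, so inverse 140.
a ≡ 54·2408143·4 + 8·1454423·22 + 88·1299971·6 + 119·696193·140 = 13061097404.
13061097404 mod 146896723 = 134185780.

134185780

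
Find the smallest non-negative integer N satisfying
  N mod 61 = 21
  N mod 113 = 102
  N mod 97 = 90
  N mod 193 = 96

7845353

From N ≡ 21 (mod 61) write N = 21 + 61t. Substituting into N ≡ 102 (mod 113) gives 61t ≡ 81 (mod 113), and since 61⁻¹ ≡ 63 (mod 113), t ≡ 18. Hence N ≡ 21 + 61·18 = 1119 (mod 6893).
From N ≡ 1119 (mod 6893) write N = 1119 + 6893t. Substituting into N ≡ 90 (mod 97) gives 6893t ≡ 38 (mod 97), and since 6⁻¹ ≡ 81 (mod 97), t ≡ 71. Hence N ≡ 1119 + 6893·71 = 490522 (mod 668621).
From N ≡ 490522 (mod 668621) write N = 490522 + 668621t. Substituting into N ≡ 96 (mod 193) gives 668621t ≡ 180 (mod 193), and since 69⁻¹ ≡ 14 (mod 193), t ≡ 11. Hence N ≡ 490522 + 668621·11 = 7845353 (mod 129043853).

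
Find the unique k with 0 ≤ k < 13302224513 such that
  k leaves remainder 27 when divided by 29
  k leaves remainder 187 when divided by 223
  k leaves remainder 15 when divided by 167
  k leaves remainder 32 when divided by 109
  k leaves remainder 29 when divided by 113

3808000815

The moduli are pairwise coprime; N = 29·223·167·109·113 = 13302224513.
N/29 = 458697397; 458697397 ≡ 18 (mod 29); 18·21 ≡ 1, so inverse 21.
N/223 = 59651231; 59651231 ≡ 69 (mod 223); 69·181 ≡ 1, so inverse 181.
N/167 = 79654039; 79654039 ≡ 49 (mod 167); 49·75 ≡ 1, so inverse 75.
N/109 = 122038757; 122038757 ≡ 68 (mod 109); 68·101 ≡ 1, so inverse 101.
N/113 = 117718801; 117718801 ≡ 34 (mod 113); 34·10 ≡ 1, so inverse 10.
k ≡ 27·458697397·21 + 187·59651231·181 + 15·79654039·75 + 32·122038757·101 + 29·117718801·10 = 2797275148545.
2797275148545 mod 13302224513 = 3808000815.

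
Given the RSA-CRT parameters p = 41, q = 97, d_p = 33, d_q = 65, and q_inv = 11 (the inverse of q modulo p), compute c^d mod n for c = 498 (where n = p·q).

17

m₁ = c^(d_p) mod p: c ≡ 6 (mod 41), and 6^33 mod 41 = 17.
m₂ = c^(d_q) mod q: c ≡ 13 (mod 97), and 13^65 mod 97 = 17.
h = q_inv·(m₁ − m₂) mod p = 11·(17 − 17) mod 41 = 0.
m = m₂ + h·q = 17 + 0·97 = 17.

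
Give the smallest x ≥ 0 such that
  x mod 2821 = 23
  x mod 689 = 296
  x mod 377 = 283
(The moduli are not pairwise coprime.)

3241352

gcd(2821, 689) = 13 and 13 | (296 − 23), so the pair is consistent; merging gives x ≡ 101579 (mod 149513), where 149513 = lcm(2821, 689).
gcd(149513, 377) = 13 and 13 | (283 − 101579), so the pair is consistent; merging gives x ≡ 3241352 (mod 4335877), where 4335877 = lcm(149513, 377).
The solution is unique modulo lcm(2821, 689, 377) = 4335877.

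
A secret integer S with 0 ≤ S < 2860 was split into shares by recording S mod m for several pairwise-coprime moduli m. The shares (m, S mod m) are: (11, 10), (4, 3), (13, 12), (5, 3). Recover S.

The moduli are pairwise coprime; N = 11·4·13·5 = 2860.
N/11 = 260; 260 ≡ 7 (mod 11); 7·8 ≡ 1, so inverse 8.
N/4 = 715; 715 ≡ 3 (mod 4); 3·3 ≡ 1, so inverse 3.
N/13 = 220; 220 ≡ 12 (mod 13); 12·12 ≡ 1, so inverse 12.
N/5 = 572; 572 ≡ 2 (mod 5); 2·3 ≡ 1, so inverse 3.
S ≡ 10·260·8 + 3·715·3 + 12·220·12 + 3·572·3 = 64063.
64063 mod 2860 = 1143.

1143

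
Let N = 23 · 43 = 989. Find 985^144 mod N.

901

Mod 23: 985 ≡ 19; by Fermat, exponent reduces to 144 mod 22 = 12; 19^12 ≡ 4 (mod 23).
Mod 43: 985 ≡ 39; by Fermat, exponent reduces to 144 mod 42 = 18; 39^18 ≡ 41 (mod 43).
Combine by CRT: x ≡ 4 (mod 23), x ≡ 41 (mod 43) ⇒ x ≡ 901 (mod 989).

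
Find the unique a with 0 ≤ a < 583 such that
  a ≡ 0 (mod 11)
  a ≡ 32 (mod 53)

From a ≡ 0 (mod 11) write a = 0 + 11t. Substituting into a ≡ 32 (mod 53) gives 11t ≡ 32 (mod 53), and since 11⁻¹ ≡ 29 (mod 53), t ≡ 27. Hence a ≡ 0 + 11·27 = 297 (mod 583).

297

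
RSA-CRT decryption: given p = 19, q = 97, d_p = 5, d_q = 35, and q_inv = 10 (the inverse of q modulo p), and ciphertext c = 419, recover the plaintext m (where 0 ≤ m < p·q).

m₁ = c^(d_p) mod p: c ≡ 1 (mod 19), and 1^5 mod 19 = 1.
m₂ = c^(d_q) mod q: c ≡ 31 (mod 97), and 31^35 mod 97 = 32.
h = q_inv·(m₁ − m₂) mod p = 10·(1 − 32) mod 19 = 13.
m = m₂ + h·q = 32 + 13·97 = 1293.

1293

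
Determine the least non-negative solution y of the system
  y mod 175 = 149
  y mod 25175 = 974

126849

Combine the congruences pairwise.
gcd(175, 25175) = 25 and 25 | (974 − 149), so the pair is consistent; merging gives y ≡ 126849 (mod 176225), where 176225 = lcm(175, 25175).
The solution is unique modulo lcm(175, 25175) = 176225.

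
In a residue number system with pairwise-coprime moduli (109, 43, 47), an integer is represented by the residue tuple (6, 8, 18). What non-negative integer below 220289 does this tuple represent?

From x ≡ 6 (mod 109) write x = 6 + 109t. Substituting into x ≡ 8 (mod 43) gives 109t ≡ 2 (mod 43), and since 23⁻¹ ≡ 15 (mod 43), t ≡ 30. Hence x ≡ 6 + 109·30 = 3276 (mod 4687).
From x ≡ 3276 (mod 4687) write x = 3276 + 4687t. Substituting into x ≡ 18 (mod 47) gives 4687t ≡ 32 (mod 47), and since 34⁻¹ ≡ 18 (mod 47), t ≡ 12. Hence x ≡ 3276 + 4687·12 = 59520 (mod 220289).

59520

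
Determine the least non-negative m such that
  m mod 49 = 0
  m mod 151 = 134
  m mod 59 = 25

420518

Combine the congruences pairwise.
From m ≡ 0 (mod 49) write m = 0 + 49t. Substituting into m ≡ 134 (mod 151) gives 49t ≡ 134 (mod 151), and since 49⁻¹ ≡ 37 (mod 151), t ≡ 126. Hence m ≡ 0 + 49·126 = 6174 (mod 7399).
From m ≡ 6174 (mod 7399) write m = 6174 + 7399t. Substituting into m ≡ 25 (mod 59) gives 7399t ≡ 46 (mod 59), and since 24⁻¹ ≡ 32 (mod 59), t ≡ 56. Hence m ≡ 6174 + 7399·56 = 420518 (mod 436541).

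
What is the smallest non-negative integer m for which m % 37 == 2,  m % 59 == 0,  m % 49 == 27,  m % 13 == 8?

The moduli are pairwise coprime; N = 37·59·49·13 = 1390571.
N/37 = 37583; 37583 ≡ 28 (mod 37); 28·4 ≡ 1, so inverse 4.
N/59 = 23569; 23569 ≡ 28 (mod 59); 28·19 ≡ 1, so inverse 19.
N/49 = 28379; 28379 ≡ 8 (mod 49); 8·43 ≡ 1, so inverse 43.
N/13 = 106967; 106967 ≡ 3 (mod 13); 3·9 ≡ 1, so inverse 9.
m ≡ 2·37583·4 + 0·23569·19 + 27·28379·43 + 8·106967·9 = 40950307.
40950307 mod 1390571 = 623748.

623748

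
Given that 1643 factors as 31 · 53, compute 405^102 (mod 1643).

Mod 31: 405 ≡ 2; by Fermat, exponent reduces to 102 mod 30 = 12; 2^12 ≡ 4 (mod 31).
Mod 53: 405 ≡ 34; by Fermat, exponent reduces to 102 mod 52 = 50; 34^50 ≡ 37 (mod 53).
Combine by CRT: x ≡ 4 (mod 31), x ≡ 37 (mod 53) ⇒ x ≡ 779 (mod 1643).

779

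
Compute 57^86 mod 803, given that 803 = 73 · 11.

515

Mod 73: 57 ≡ 57; by Fermat, exponent reduces to 86 mod 72 = 14; 57^14 ≡ 4 (mod 73).
Mod 11: 57 ≡ 2; by Fermat, exponent reduces to 86 mod 10 = 6; 2^6 ≡ 9 (mod 11).
Combine by CRT: x ≡ 4 (mod 73), x ≡ 9 (mod 11) ⇒ x ≡ 515 (mod 803).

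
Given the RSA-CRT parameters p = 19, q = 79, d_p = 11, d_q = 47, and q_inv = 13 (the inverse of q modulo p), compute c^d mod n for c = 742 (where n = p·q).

m₁ = c^(d_p) mod p: c ≡ 1 (mod 19), and 1^11 mod 19 = 1.
m₂ = c^(d_q) mod q: c ≡ 31 (mod 79), and 31^47 mod 79 = 42.
h = q_inv·(m₁ − m₂) mod p = 13·(1 − 42) mod 19 = 18.
m = m₂ + h·q = 42 + 18·79 = 1464.

1464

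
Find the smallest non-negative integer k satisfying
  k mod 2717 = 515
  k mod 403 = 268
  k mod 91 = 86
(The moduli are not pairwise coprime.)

375461

Combine the congruences pairwise.
gcd(2717, 403) = 13 and 13 | (268 − 515), so the pair is consistent; merging gives k ≡ 38553 (mod 84227), where 84227 = lcm(2717, 403).
gcd(84227, 91) = 13 and 13 | (86 − 38553), so the pair is consistent; merging gives k ≡ 375461 (mod 589589), where 589589 = lcm(84227, 91).
The solution is unique modulo lcm(2717, 403, 91) = 589589.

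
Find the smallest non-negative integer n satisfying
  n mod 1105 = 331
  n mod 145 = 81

25746

gcd(1105, 145) = 5 and 5 | (81 − 331), so the pair is consistent; merging gives n ≡ 25746 (mod 32045), where 32045 = lcm(1105, 145).
The solution is unique modulo lcm(1105, 145) = 32045.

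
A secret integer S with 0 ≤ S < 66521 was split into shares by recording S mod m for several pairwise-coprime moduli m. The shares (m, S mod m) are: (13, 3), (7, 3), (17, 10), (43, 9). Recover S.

22025

From S ≡ 3 (mod 13) write S = 3 + 13t. Substituting into S ≡ 3 (mod 7) gives 13t ≡ 0 (mod 7), and since 6⁻¹ ≡ 6 (mod 7), t ≡ 0. Hence S ≡ 3 + 13·0 = 3 (mod 91).
From S ≡ 3 (mod 91) write S = 3 + 91t. Substituting into S ≡ 10 (mod 17) gives 91t ≡ 7 (mod 17), and since 6⁻¹ ≡ 3 (mod 17), t ≡ 4. Hence S ≡ 3 + 91·4 = 367 (mod 1547).
From S ≡ 367 (mod 1547) write S = 367 + 1547t. Substituting into S ≡ 9 (mod 43) gives 1547t ≡ 29 (mod 43), and since 42⁻¹ ≡ 42 (mod 43), t ≡ 14. Hence S ≡ 367 + 1547·14 = 22025 (mod 66521).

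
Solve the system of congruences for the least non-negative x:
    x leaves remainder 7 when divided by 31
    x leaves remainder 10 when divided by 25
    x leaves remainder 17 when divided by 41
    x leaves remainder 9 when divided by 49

The moduli are pairwise coprime; N = 31·25·41·49 = 1556975.
N/31 = 50225; 50225 ≡ 5 (mod 31); 5·25 ≡ 1, so inverse 25.
N/25 = 62279; 62279 ≡ 4 (mod 25); 4·19 ≡ 1, so inverse 19.
N/41 = 37975; 37975 ≡ 9 (mod 41); 9·32 ≡ 1, so inverse 32.
N/49 = 31775; 31775 ≡ 23 (mod 49); 23·32 ≡ 1, so inverse 32.
x ≡ 7·50225·25 + 10·62279·19 + 17·37975·32 + 9·31775·32 = 50431985.
50431985 mod 1556975 = 608785.

608785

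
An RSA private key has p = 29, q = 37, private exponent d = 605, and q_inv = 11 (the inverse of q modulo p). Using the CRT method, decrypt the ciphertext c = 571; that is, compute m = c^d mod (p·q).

d_p = d mod (p−1) = 605 mod 28 = 17; d_q = d mod (q−1) = 29.
m₁ = c^(d_p) mod p: c ≡ 20 (mod 29), and 20^17 mod 29 = 25.
m₂ = c^(d_q) mod q: c ≡ 16 (mod 37), and 16^29 mod 37 = 34.
h = q_inv·(m₁ − m₂) mod p = 11·(25 − 34) mod 29 = 17.
m = m₂ + h·q = 34 + 17·37 = 663.

663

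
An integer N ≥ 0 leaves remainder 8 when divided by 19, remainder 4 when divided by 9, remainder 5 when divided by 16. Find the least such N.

The moduli are pairwise coprime; M = 19·9·16 = 2736.
M/19 = 144; 144 ≡ 11 (mod 19); 11·7 ≡ 1, so inverse 7.
M/9 = 304; 304 ≡ 7 (mod 9); 7·4 ≡ 1, so inverse 4.
M/16 = 171; 171 ≡ 11 (mod 16); 11·3 ≡ 1, so inverse 3.
N ≡ 8·144·7 + 4·304·4 + 5·171·3 = 15493.
15493 mod 2736 = 1813.

1813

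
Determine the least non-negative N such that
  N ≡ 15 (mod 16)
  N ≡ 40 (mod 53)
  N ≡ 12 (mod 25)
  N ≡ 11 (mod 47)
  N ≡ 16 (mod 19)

16361087

From N ≡ 15 (mod 16) write N = 15 + 16t. Substituting into N ≡ 40 (mod 53) gives 16t ≡ 25 (mod 53), and since 16⁻¹ ≡ 10 (mod 53), t ≡ 38. Hence N ≡ 15 + 16·38 = 623 (mod 848).
From N ≡ 623 (mod 848) write N = 623 + 848t. Substituting into N ≡ 12 (mod 25) gives 848t ≡ 14 (mod 25), and since 23⁻¹ ≡ 12 (mod 25), t ≡ 18. Hence N ≡ 623 + 848·18 = 15887 (mod 21200).
From N ≡ 15887 (mod 21200) write N = 15887 + 21200t. Substituting into N ≡ 11 (mod 47) gives 21200t ≡ 10 (mod 47), and since 3⁻¹ ≡ 16 (mod 47), t ≡ 19. Hence N ≡ 15887 + 21200·19 = 418687 (mod 996400).
From N ≡ 418687 (mod 996400) write N = 418687 + 996400t. Substituting into N ≡ 16 (mod 19) gives 996400t ≡ 13 (mod 19), and since 2⁻¹ ≡ 10 (mod 19), t ≡ 16. Hence N ≡ 418687 + 996400·16 = 16361087 (mod 18931600).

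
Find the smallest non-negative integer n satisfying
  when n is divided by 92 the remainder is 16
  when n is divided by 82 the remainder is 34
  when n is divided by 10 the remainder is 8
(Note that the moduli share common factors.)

Combine the congruences pairwise.
gcd(92, 82) = 2 and 2 | (34 − 16), so the pair is consistent; merging gives n ≡ 936 (mod 3772), where 3772 = lcm(92, 82).
gcd(3772, 10) = 2 and 2 | (8 − 936), so the pair is consistent; merging gives n ≡ 4708 (mod 18860), where 18860 = lcm(3772, 10).
The solution is unique modulo lcm(92, 82, 10) = 18860.

4708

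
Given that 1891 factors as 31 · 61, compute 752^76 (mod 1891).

752

Mod 31: 752 ≡ 8; by Fermat, exponent reduces to 76 mod 30 = 16; 8^16 ≡ 8 (mod 31).
Mod 61: 752 ≡ 20; by Fermat, exponent reduces to 76 mod 60 = 16; 20^16 ≡ 20 (mod 61).
Combine by CRT: x ≡ 8 (mod 31), x ≡ 20 (mod 61) ⇒ x ≡ 752 (mod 1891).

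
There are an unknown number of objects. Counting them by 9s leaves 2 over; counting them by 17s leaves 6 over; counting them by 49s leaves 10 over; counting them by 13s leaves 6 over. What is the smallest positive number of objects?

From N ≡ 2 (mod 9) write N = 2 + 9t. Substituting into N ≡ 6 (mod 17) gives 9t ≡ 4 (mod 17), and since 9⁻¹ ≡ 2 (mod 17), t ≡ 8. Hence N ≡ 2 + 9·8 = 74 (mod 153).
From N ≡ 74 (mod 153) write N = 74 + 153t. Substituting into N ≡ 10 (mod 49) gives 153t ≡ 34 (mod 49), and since 6⁻¹ ≡ 41 (mod 49), t ≡ 22. Hence N ≡ 74 + 153·22 = 3440 (mod 7497).
From N ≡ 3440 (mod 7497) write N = 3440 + 7497t. Substituting into N ≡ 6 (mod 13) gives 7497t ≡ 11 (mod 13), and since 9⁻¹ ≡ 3 (mod 13), t ≡ 7. Hence N ≡ 3440 + 7497·7 = 55919 (mod 97461).

55919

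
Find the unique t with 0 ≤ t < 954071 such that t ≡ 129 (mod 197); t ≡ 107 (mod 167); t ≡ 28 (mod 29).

The moduli are pairwise coprime; N = 197·167·29 = 954071.
N/197 = 4843; 4843 ≡ 115 (mod 197); 115·12 ≡ 1, so inverse 12.
N/167 = 5713; 5713 ≡ 35 (mod 167); 35·105 ≡ 1, so inverse 105.
N/29 = 32899; 32899 ≡ 13 (mod 29); 13·9 ≡ 1, so inverse 9.
t ≡ 129·4843·12 + 107·5713·105 + 28·32899·9 = 79973067.
79973067 mod 954071 = 785174.

785174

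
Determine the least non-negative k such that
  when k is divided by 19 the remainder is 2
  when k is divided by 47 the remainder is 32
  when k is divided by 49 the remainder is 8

From k ≡ 2 (mod 19) write k = 2 + 19t. Substituting into k ≡ 32 (mod 47) gives 19t ≡ 30 (mod 47), and since 19⁻¹ ≡ 5 (mod 47), t ≡ 9. Hence k ≡ 2 + 19·9 = 173 (mod 893).
From k ≡ 173 (mod 893) write k = 173 + 893t. Substituting into k ≡ 8 (mod 49) gives 893t ≡ 31 (mod 49), and since 11⁻¹ ≡ 9 (mod 49), t ≡ 34. Hence k ≡ 173 + 893·34 = 30535 (mod 43757).

30535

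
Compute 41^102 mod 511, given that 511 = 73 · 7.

Mod 73: 41 ≡ 41; by Fermat, exponent reduces to 102 mod 72 = 30; 41^30 ≡ 64 (mod 73).
Mod 7: 41 ≡ 6; since 6 | 102, by Fermat 6^102 ≡ 1 (mod 7).
Combine by CRT: x ≡ 64 (mod 73), x ≡ 1 (mod 7) ⇒ x ≡ 64 (mod 511).

64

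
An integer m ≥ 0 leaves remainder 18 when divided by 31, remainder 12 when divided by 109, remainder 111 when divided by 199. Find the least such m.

518307

From m ≡ 18 (mod 31) write m = 18 + 31t. Substituting into m ≡ 12 (mod 109) gives 31t ≡ 103 (mod 109), and since 31⁻¹ ≡ 102 (mod 109), t ≡ 42. Hence m ≡ 18 + 31·42 = 1320 (mod 3379).
From m ≡ 1320 (mod 3379) write m = 1320 + 3379t. Substituting into m ≡ 111 (mod 199) gives 3379t ≡ 184 (mod 199), and since 195⁻¹ ≡ 149 (mod 199), t ≡ 153. Hence m ≡ 1320 + 3379·153 = 518307 (mod 672421).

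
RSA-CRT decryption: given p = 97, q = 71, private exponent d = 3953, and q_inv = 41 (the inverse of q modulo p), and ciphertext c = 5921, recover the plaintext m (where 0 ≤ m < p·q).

2177

d_p = d mod (p−1) = 3953 mod 96 = 17; d_q = d mod (q−1) = 33.
m₁ = c^(d_p) mod p: c ≡ 4 (mod 97), and 4^17 mod 97 = 43.
m₂ = c^(d_q) mod q: c ≡ 28 (mod 71), and 28^33 mod 71 = 47.
h = q_inv·(m₁ − m₂) mod p = 41·(43 − 47) mod 97 = 30.
m = m₂ + h·q = 47 + 30·71 = 2177.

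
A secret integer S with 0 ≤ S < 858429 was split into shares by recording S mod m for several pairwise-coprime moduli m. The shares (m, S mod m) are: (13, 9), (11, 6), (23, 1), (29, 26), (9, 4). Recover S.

37813

Combine the congruences pairwise.
From S ≡ 9 (mod 13) write S = 9 + 13t. Substituting into S ≡ 6 (mod 11) gives 13t ≡ 8 (mod 11), and since 2⁻¹ ≡ 6 (mod 11), t ≡ 4. Hence S ≡ 9 + 13·4 = 61 (mod 143).
From S ≡ 61 (mod 143) write S = 61 + 143t. Substituting into S ≡ 1 (mod 23) gives 143t ≡ 9 (mod 23), and since 5⁻¹ ≡ 14 (mod 23), t ≡ 11. Hence S ≡ 61 + 143·11 = 1634 (mod 3289).
From S ≡ 1634 (mod 3289) write S = 1634 + 3289t. Substituting into S ≡ 26 (mod 29) gives 3289t ≡ 16 (mod 29), and since 12⁻¹ ≡ 17 (mod 29), t ≡ 11. Hence S ≡ 1634 + 3289·11 = 37813 (mod 95381).
From S ≡ 37813 (mod 95381) write S = 37813 + 95381t. Substituting into S ≡ 4 (mod 9) gives 95381t ≡ 0 (mod 9), and since 8⁻¹ ≡ 8 (mod 9), t ≡ 0. Hence S ≡ 37813 + 95381·0 = 37813 (mod 858429).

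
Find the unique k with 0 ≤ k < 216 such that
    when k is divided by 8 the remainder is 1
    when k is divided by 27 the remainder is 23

185

From k ≡ 1 (mod 8) write k = 1 + 8t. Substituting into k ≡ 23 (mod 27) gives 8t ≡ 22 (mod 27), and since 8⁻¹ ≡ 17 (mod 27), t ≡ 23. Hence k ≡ 1 + 8·23 = 185 (mod 216).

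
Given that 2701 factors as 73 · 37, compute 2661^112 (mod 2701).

Mod 73: 2661 ≡ 33; by Fermat, exponent reduces to 112 mod 72 = 40; 33^40 ≡ 37 (mod 73).
Mod 37: 2661 ≡ 34; by Fermat, exponent reduces to 112 mod 36 = 4; 34^4 ≡ 7 (mod 37).
Combine by CRT: x ≡ 37 (mod 73), x ≡ 7 (mod 37) ⇒ x ≡ 2227 (mod 2701).

2227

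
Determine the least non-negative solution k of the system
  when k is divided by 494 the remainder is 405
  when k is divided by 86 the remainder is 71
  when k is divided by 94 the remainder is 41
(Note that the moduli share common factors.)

755237

gcd(494, 86) = 2 and 2 | (71 − 405), so the pair is consistent; merging gives k ≡ 11767 (mod 21242), where 21242 = lcm(494, 86).
gcd(21242, 94) = 2 and 2 | (41 − 11767), so the pair is consistent; merging gives k ≡ 755237 (mod 998374), where 998374 = lcm(21242, 94).
The solution is unique modulo lcm(494, 86, 94) = 998374.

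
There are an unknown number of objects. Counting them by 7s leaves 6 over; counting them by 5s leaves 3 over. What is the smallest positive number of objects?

13

From N ≡ 6 (mod 7) write N = 6 + 7t. Substituting into N ≡ 3 (mod 5) gives 7t ≡ 2 (mod 5), and since 2⁻¹ ≡ 3 (mod 5), t ≡ 1. Hence N ≡ 6 + 7·1 = 13 (mod 35).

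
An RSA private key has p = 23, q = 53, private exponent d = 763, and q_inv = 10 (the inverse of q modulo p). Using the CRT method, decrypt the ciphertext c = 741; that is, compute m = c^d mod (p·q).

d_p = d mod (p−1) = 763 mod 22 = 15; d_q = d mod (q−1) = 35.
m₁ = c^(d_p) mod p: c ≡ 5 (mod 23), and 5^15 mod 23 = 19.
m₂ = c^(d_q) mod q: c ≡ 52 (mod 53), and 52^35 mod 53 = 52.
h = q_inv·(m₁ − m₂) mod p = 10·(19 − 52) mod 23 = 15.
m = m₂ + h·q = 52 + 15·53 = 847.

847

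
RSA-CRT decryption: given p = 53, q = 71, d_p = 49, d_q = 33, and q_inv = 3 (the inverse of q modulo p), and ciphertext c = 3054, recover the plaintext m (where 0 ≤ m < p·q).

3622

m₁ = c^(d_p) mod p: c ≡ 33 (mod 53), and 33^49 mod 53 = 18.
m₂ = c^(d_q) mod q: c ≡ 1 (mod 71), and 1^33 mod 71 = 1.
h = q_inv·(m₁ − m₂) mod p = 3·(18 − 1) mod 53 = 51.
m = m₂ + h·q = 1 + 51·71 = 3622.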